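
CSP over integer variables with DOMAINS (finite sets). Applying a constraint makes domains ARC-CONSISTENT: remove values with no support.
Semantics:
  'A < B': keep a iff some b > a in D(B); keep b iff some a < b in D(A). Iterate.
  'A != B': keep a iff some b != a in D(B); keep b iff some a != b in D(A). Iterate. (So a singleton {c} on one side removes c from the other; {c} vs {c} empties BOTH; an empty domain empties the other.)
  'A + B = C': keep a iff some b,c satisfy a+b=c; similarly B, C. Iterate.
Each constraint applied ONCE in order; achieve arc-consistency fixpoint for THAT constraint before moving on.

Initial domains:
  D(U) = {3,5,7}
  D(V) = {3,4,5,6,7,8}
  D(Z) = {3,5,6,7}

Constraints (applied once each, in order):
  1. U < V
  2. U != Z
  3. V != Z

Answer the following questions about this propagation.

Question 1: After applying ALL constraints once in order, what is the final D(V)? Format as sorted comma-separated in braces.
Constraint 1 (U < V) on D(U)={3,5,7} D(V)={3,4,5,6,7,8}: V {3,4,5,6,7,8}->{4,5,6,7,8}
Constraint 2 (U != Z) on D(U)={3,5,7} D(Z)={3,5,6,7}: no change
Constraint 3 (V != Z) on D(V)={4,5,6,7,8} D(Z)={3,5,6,7}: no change
So after all 3 constraints: D(V) = {4,5,6,7,8}

Answer: {4,5,6,7,8}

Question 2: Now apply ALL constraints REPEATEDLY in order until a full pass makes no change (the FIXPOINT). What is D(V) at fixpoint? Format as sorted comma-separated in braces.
Answer: {4,5,6,7,8}

Derivation:
pass 0 (initial): D(V)={3,4,5,6,7,8}
pass 1: V {3,4,5,6,7,8}->{4,5,6,7,8}
pass 2: no change
Fixpoint after 2 passes: D(V) = {4,5,6,7,8}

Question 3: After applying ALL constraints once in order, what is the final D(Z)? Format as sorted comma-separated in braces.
Answer: {3,5,6,7}

Derivation:
Constraint 1 (U < V) on D(U)={3,5,7} D(V)={3,4,5,6,7,8}: V {3,4,5,6,7,8}->{4,5,6,7,8}
Constraint 2 (U != Z) on D(U)={3,5,7} D(Z)={3,5,6,7}: no change
Constraint 3 (V != Z) on D(V)={4,5,6,7,8} D(Z)={3,5,6,7}: no change
So after all 3 constraints: D(Z) = {3,5,6,7}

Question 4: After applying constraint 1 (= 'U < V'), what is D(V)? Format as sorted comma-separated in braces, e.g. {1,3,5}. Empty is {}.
Constraint 1 (U < V) on D(U)={3,5,7} D(V)={3,4,5,6,7,8}: V {3,4,5,6,7,8}->{4,5,6,7,8}
So after constraint 1: D(V) = {4,5,6,7,8}

Answer: {4,5,6,7,8}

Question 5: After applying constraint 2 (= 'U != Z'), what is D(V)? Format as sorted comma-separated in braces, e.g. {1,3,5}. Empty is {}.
Constraint 1 (U < V) on D(U)={3,5,7} D(V)={3,4,5,6,7,8}: V {3,4,5,6,7,8}->{4,5,6,7,8}
Constraint 2 (U != Z) on D(U)={3,5,7} D(Z)={3,5,6,7}: no change
So after constraint 2: D(V) = {4,5,6,7,8}

Answer: {4,5,6,7,8}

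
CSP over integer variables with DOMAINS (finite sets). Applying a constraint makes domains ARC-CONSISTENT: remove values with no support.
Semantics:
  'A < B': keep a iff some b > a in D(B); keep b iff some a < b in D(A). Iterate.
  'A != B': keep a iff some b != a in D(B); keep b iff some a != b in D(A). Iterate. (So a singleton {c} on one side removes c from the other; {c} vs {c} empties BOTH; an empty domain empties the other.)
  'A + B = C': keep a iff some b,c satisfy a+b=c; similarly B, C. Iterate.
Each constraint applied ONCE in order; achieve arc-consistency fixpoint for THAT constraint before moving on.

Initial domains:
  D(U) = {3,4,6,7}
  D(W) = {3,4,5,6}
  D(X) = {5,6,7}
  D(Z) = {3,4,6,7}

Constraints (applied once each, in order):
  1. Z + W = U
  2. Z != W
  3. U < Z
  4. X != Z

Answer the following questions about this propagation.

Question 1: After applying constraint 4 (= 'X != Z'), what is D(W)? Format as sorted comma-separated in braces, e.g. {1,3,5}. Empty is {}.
Answer: {3,4}

Derivation:
Constraint 1 (Z + W = U) on D(Z)={3,4,6,7} D(W)={3,4,5,6} D(U)={3,4,6,7}: Z {3,4,6,7}->{3,4}; W {3,4,5,6}->{3,4}; U {3,4,6,7}->{6,7}
Constraint 2 (Z != W) on D(Z)={3,4} D(W)={3,4}: no change
Constraint 3 (U < Z) on D(U)={6,7} D(Z)={3,4}: U {6,7}->{}; Z {3,4}->{}
Constraint 4 (X != Z) on D(X)={5,6,7} D(Z)={}: X {5,6,7}->{}
So after constraint 4: D(W) = {3,4}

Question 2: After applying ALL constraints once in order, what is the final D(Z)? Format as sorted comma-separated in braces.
Constraint 1 (Z + W = U) on D(Z)={3,4,6,7} D(W)={3,4,5,6} D(U)={3,4,6,7}: Z {3,4,6,7}->{3,4}; W {3,4,5,6}->{3,4}; U {3,4,6,7}->{6,7}
Constraint 2 (Z != W) on D(Z)={3,4} D(W)={3,4}: no change
Constraint 3 (U < Z) on D(U)={6,7} D(Z)={3,4}: U {6,7}->{}; Z {3,4}->{}
Constraint 4 (X != Z) on D(X)={5,6,7} D(Z)={}: X {5,6,7}->{}
So after all 4 constraints: D(Z) = {}

Answer: {}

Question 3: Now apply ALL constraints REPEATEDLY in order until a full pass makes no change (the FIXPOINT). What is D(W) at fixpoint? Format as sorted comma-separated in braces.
Answer: {}

Derivation:
pass 0 (initial): D(W)={3,4,5,6}
pass 1: U {3,4,6,7}->{}; W {3,4,5,6}->{3,4}; X {5,6,7}->{}; Z {3,4,6,7}->{}
pass 2: W {3,4}->{}
pass 3: no change
Fixpoint after 3 passes: D(W) = {}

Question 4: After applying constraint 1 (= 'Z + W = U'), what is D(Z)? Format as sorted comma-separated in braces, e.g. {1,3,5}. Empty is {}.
Answer: {3,4}

Derivation:
Constraint 1 (Z + W = U) on D(Z)={3,4,6,7} D(W)={3,4,5,6} D(U)={3,4,6,7}: Z {3,4,6,7}->{3,4}; W {3,4,5,6}->{3,4}; U {3,4,6,7}->{6,7}
So after constraint 1: D(Z) = {3,4}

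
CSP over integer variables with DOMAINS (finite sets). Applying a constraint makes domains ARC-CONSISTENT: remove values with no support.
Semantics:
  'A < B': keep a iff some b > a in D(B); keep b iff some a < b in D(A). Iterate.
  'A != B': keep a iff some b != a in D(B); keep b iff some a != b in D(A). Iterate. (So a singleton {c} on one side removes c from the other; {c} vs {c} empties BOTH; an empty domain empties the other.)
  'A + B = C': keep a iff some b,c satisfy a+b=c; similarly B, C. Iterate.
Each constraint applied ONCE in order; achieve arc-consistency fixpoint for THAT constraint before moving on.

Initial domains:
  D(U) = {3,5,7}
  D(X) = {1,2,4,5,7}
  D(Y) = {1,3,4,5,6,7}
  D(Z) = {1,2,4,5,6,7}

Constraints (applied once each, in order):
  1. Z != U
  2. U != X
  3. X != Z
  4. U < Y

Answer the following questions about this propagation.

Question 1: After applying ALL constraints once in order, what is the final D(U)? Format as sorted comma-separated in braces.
Constraint 1 (Z != U) on D(Z)={1,2,4,5,6,7} D(U)={3,5,7}: no change
Constraint 2 (U != X) on D(U)={3,5,7} D(X)={1,2,4,5,7}: no change
Constraint 3 (X != Z) on D(X)={1,2,4,5,7} D(Z)={1,2,4,5,6,7}: no change
Constraint 4 (U < Y) on D(U)={3,5,7} D(Y)={1,3,4,5,6,7}: U {3,5,7}->{3,5}; Y {1,3,4,5,6,7}->{4,5,6,7}
So after all 4 constraints: D(U) = {3,5}

Answer: {3,5}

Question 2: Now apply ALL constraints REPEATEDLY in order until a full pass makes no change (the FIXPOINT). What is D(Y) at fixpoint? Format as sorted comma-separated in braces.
pass 0 (initial): D(Y)={1,3,4,5,6,7}
pass 1: U {3,5,7}->{3,5}; Y {1,3,4,5,6,7}->{4,5,6,7}
pass 2: no change
Fixpoint after 2 passes: D(Y) = {4,5,6,7}

Answer: {4,5,6,7}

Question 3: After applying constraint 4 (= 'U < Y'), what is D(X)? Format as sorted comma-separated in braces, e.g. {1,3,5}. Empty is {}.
Constraint 1 (Z != U) on D(Z)={1,2,4,5,6,7} D(U)={3,5,7}: no change
Constraint 2 (U != X) on D(U)={3,5,7} D(X)={1,2,4,5,7}: no change
Constraint 3 (X != Z) on D(X)={1,2,4,5,7} D(Z)={1,2,4,5,6,7}: no change
Constraint 4 (U < Y) on D(U)={3,5,7} D(Y)={1,3,4,5,6,7}: U {3,5,7}->{3,5}; Y {1,3,4,5,6,7}->{4,5,6,7}
So after constraint 4: D(X) = {1,2,4,5,7}

Answer: {1,2,4,5,7}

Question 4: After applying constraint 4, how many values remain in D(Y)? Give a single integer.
Constraint 1 (Z != U) on D(Z)={1,2,4,5,6,7} D(U)={3,5,7}: no change
Constraint 2 (U != X) on D(U)={3,5,7} D(X)={1,2,4,5,7}: no change
Constraint 3 (X != Z) on D(X)={1,2,4,5,7} D(Z)={1,2,4,5,6,7}: no change
Constraint 4 (U < Y) on D(U)={3,5,7} D(Y)={1,3,4,5,6,7}: U {3,5,7}->{3,5}; Y {1,3,4,5,6,7}->{4,5,6,7}
So after constraint 4: D(Y)={4,5,6,7}, size = 4

Answer: 4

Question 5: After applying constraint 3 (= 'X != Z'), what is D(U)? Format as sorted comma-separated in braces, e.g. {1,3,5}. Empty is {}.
Constraint 1 (Z != U) on D(Z)={1,2,4,5,6,7} D(U)={3,5,7}: no change
Constraint 2 (U != X) on D(U)={3,5,7} D(X)={1,2,4,5,7}: no change
Constraint 3 (X != Z) on D(X)={1,2,4,5,7} D(Z)={1,2,4,5,6,7}: no change
So after constraint 3: D(U) = {3,5,7}

Answer: {3,5,7}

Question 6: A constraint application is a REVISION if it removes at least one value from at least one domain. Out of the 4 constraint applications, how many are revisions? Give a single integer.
Answer: 1

Derivation:
Constraint 1 (Z != U) on D(Z)={1,2,4,5,6,7} D(U)={3,5,7}: no change => not a revision
Constraint 2 (U != X) on D(U)={3,5,7} D(X)={1,2,4,5,7}: no change => not a revision
Constraint 3 (X != Z) on D(X)={1,2,4,5,7} D(Z)={1,2,4,5,6,7}: no change => not a revision
Constraint 4 (U < Y) on D(U)={3,5,7} D(Y)={1,3,4,5,6,7}: U {3,5,7}->{3,5}; Y {1,3,4,5,6,7}->{4,5,6,7} => REVISION
Total revisions = 1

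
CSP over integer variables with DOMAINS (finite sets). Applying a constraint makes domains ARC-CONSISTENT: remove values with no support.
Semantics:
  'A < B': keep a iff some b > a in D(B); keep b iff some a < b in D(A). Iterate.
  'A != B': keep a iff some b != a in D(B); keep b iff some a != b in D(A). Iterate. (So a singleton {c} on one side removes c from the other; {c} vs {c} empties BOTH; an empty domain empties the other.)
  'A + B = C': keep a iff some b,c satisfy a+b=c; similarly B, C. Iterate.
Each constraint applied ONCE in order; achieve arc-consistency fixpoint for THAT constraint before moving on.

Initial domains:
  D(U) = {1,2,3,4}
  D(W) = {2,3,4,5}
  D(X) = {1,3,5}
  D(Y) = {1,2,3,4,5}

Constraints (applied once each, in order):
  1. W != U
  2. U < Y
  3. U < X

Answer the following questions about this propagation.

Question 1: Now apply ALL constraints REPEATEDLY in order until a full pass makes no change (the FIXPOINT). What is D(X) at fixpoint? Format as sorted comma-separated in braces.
Answer: {3,5}

Derivation:
pass 0 (initial): D(X)={1,3,5}
pass 1: X {1,3,5}->{3,5}; Y {1,2,3,4,5}->{2,3,4,5}
pass 2: no change
Fixpoint after 2 passes: D(X) = {3,5}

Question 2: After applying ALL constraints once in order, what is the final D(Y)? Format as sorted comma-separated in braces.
Constraint 1 (W != U) on D(W)={2,3,4,5} D(U)={1,2,3,4}: no change
Constraint 2 (U < Y) on D(U)={1,2,3,4} D(Y)={1,2,3,4,5}: Y {1,2,3,4,5}->{2,3,4,5}
Constraint 3 (U < X) on D(U)={1,2,3,4} D(X)={1,3,5}: X {1,3,5}->{3,5}
So after all 3 constraints: D(Y) = {2,3,4,5}

Answer: {2,3,4,5}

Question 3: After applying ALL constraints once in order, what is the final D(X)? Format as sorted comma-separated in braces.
Constraint 1 (W != U) on D(W)={2,3,4,5} D(U)={1,2,3,4}: no change
Constraint 2 (U < Y) on D(U)={1,2,3,4} D(Y)={1,2,3,4,5}: Y {1,2,3,4,5}->{2,3,4,5}
Constraint 3 (U < X) on D(U)={1,2,3,4} D(X)={1,3,5}: X {1,3,5}->{3,5}
So after all 3 constraints: D(X) = {3,5}

Answer: {3,5}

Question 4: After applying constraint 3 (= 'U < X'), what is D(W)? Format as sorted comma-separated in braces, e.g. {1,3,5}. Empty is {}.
Constraint 1 (W != U) on D(W)={2,3,4,5} D(U)={1,2,3,4}: no change
Constraint 2 (U < Y) on D(U)={1,2,3,4} D(Y)={1,2,3,4,5}: Y {1,2,3,4,5}->{2,3,4,5}
Constraint 3 (U < X) on D(U)={1,2,3,4} D(X)={1,3,5}: X {1,3,5}->{3,5}
So after constraint 3: D(W) = {2,3,4,5}

Answer: {2,3,4,5}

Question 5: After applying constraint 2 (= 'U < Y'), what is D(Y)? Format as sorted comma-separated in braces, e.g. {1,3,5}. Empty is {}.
Constraint 1 (W != U) on D(W)={2,3,4,5} D(U)={1,2,3,4}: no change
Constraint 2 (U < Y) on D(U)={1,2,3,4} D(Y)={1,2,3,4,5}: Y {1,2,3,4,5}->{2,3,4,5}
So after constraint 2: D(Y) = {2,3,4,5}

Answer: {2,3,4,5}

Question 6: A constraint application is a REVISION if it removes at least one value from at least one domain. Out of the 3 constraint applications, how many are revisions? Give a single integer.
Constraint 1 (W != U) on D(W)={2,3,4,5} D(U)={1,2,3,4}: no change => not a revision
Constraint 2 (U < Y) on D(U)={1,2,3,4} D(Y)={1,2,3,4,5}: Y {1,2,3,4,5}->{2,3,4,5} => REVISION
Constraint 3 (U < X) on D(U)={1,2,3,4} D(X)={1,3,5}: X {1,3,5}->{3,5} => REVISION
Total revisions = 2

Answer: 2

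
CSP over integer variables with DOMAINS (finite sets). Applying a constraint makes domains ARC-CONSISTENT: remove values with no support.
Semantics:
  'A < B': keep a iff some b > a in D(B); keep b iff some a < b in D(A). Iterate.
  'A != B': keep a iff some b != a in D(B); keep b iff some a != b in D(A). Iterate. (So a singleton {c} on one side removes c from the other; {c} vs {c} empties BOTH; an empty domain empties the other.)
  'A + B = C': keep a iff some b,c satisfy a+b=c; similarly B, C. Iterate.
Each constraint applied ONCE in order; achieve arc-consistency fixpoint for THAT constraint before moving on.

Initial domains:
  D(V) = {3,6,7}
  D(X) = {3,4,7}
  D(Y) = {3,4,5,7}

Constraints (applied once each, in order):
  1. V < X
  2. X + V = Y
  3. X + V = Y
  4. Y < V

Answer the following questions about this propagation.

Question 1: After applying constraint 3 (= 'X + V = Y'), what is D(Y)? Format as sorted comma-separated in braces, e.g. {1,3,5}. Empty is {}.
Constraint 1 (V < X) on D(V)={3,6,7} D(X)={3,4,7}: V {3,6,7}->{3,6}; X {3,4,7}->{4,7}
Constraint 2 (X + V = Y) on D(X)={4,7} D(V)={3,6} D(Y)={3,4,5,7}: X {4,7}->{4}; V {3,6}->{3}; Y {3,4,5,7}->{7}
Constraint 3 (X + V = Y) on D(X)={4} D(V)={3} D(Y)={7}: no change
So after constraint 3: D(Y) = {7}

Answer: {7}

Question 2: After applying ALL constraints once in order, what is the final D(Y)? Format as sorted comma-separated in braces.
Answer: {}

Derivation:
Constraint 1 (V < X) on D(V)={3,6,7} D(X)={3,4,7}: V {3,6,7}->{3,6}; X {3,4,7}->{4,7}
Constraint 2 (X + V = Y) on D(X)={4,7} D(V)={3,6} D(Y)={3,4,5,7}: X {4,7}->{4}; V {3,6}->{3}; Y {3,4,5,7}->{7}
Constraint 3 (X + V = Y) on D(X)={4} D(V)={3} D(Y)={7}: no change
Constraint 4 (Y < V) on D(Y)={7} D(V)={3}: Y {7}->{}; V {3}->{}
So after all 4 constraints: D(Y) = {}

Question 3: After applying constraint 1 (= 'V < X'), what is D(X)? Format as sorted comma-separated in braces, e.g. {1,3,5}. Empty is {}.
Constraint 1 (V < X) on D(V)={3,6,7} D(X)={3,4,7}: V {3,6,7}->{3,6}; X {3,4,7}->{4,7}
So after constraint 1: D(X) = {4,7}

Answer: {4,7}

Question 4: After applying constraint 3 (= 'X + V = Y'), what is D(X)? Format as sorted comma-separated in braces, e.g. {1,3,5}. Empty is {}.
Answer: {4}

Derivation:
Constraint 1 (V < X) on D(V)={3,6,7} D(X)={3,4,7}: V {3,6,7}->{3,6}; X {3,4,7}->{4,7}
Constraint 2 (X + V = Y) on D(X)={4,7} D(V)={3,6} D(Y)={3,4,5,7}: X {4,7}->{4}; V {3,6}->{3}; Y {3,4,5,7}->{7}
Constraint 3 (X + V = Y) on D(X)={4} D(V)={3} D(Y)={7}: no change
So after constraint 3: D(X) = {4}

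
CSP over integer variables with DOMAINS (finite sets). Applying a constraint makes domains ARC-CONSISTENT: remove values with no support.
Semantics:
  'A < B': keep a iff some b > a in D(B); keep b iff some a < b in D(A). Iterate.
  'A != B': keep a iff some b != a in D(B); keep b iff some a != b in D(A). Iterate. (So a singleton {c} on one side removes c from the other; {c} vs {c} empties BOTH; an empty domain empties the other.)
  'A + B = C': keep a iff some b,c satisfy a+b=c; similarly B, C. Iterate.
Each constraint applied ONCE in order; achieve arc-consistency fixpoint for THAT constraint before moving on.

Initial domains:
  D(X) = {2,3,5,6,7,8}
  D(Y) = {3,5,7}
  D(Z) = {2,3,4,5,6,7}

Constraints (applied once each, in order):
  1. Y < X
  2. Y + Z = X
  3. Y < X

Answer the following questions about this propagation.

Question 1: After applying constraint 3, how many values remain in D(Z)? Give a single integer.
Answer: 4

Derivation:
Constraint 1 (Y < X) on D(Y)={3,5,7} D(X)={2,3,5,6,7,8}: X {2,3,5,6,7,8}->{5,6,7,8}
Constraint 2 (Y + Z = X) on D(Y)={3,5,7} D(Z)={2,3,4,5,6,7} D(X)={5,6,7,8}: Y {3,5,7}->{3,5}; Z {2,3,4,5,6,7}->{2,3,4,5}
Constraint 3 (Y < X) on D(Y)={3,5} D(X)={5,6,7,8}: no change
So after constraint 3: D(Z)={2,3,4,5}, size = 4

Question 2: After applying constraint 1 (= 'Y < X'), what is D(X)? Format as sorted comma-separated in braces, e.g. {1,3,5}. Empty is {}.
Constraint 1 (Y < X) on D(Y)={3,5,7} D(X)={2,3,5,6,7,8}: X {2,3,5,6,7,8}->{5,6,7,8}
So after constraint 1: D(X) = {5,6,7,8}

Answer: {5,6,7,8}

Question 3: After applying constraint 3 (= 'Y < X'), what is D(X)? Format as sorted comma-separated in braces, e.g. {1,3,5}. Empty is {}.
Constraint 1 (Y < X) on D(Y)={3,5,7} D(X)={2,3,5,6,7,8}: X {2,3,5,6,7,8}->{5,6,7,8}
Constraint 2 (Y + Z = X) on D(Y)={3,5,7} D(Z)={2,3,4,5,6,7} D(X)={5,6,7,8}: Y {3,5,7}->{3,5}; Z {2,3,4,5,6,7}->{2,3,4,5}
Constraint 3 (Y < X) on D(Y)={3,5} D(X)={5,6,7,8}: no change
So after constraint 3: D(X) = {5,6,7,8}

Answer: {5,6,7,8}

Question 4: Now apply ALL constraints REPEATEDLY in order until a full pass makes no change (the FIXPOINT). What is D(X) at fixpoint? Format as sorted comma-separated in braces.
Answer: {5,6,7,8}

Derivation:
pass 0 (initial): D(X)={2,3,5,6,7,8}
pass 1: X {2,3,5,6,7,8}->{5,6,7,8}; Y {3,5,7}->{3,5}; Z {2,3,4,5,6,7}->{2,3,4,5}
pass 2: no change
Fixpoint after 2 passes: D(X) = {5,6,7,8}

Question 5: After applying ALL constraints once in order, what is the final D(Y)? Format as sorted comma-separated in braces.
Constraint 1 (Y < X) on D(Y)={3,5,7} D(X)={2,3,5,6,7,8}: X {2,3,5,6,7,8}->{5,6,7,8}
Constraint 2 (Y + Z = X) on D(Y)={3,5,7} D(Z)={2,3,4,5,6,7} D(X)={5,6,7,8}: Y {3,5,7}->{3,5}; Z {2,3,4,5,6,7}->{2,3,4,5}
Constraint 3 (Y < X) on D(Y)={3,5} D(X)={5,6,7,8}: no change
So after all 3 constraints: D(Y) = {3,5}

Answer: {3,5}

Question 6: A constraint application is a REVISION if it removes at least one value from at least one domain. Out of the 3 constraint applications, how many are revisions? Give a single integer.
Constraint 1 (Y < X) on D(Y)={3,5,7} D(X)={2,3,5,6,7,8}: X {2,3,5,6,7,8}->{5,6,7,8} => REVISION
Constraint 2 (Y + Z = X) on D(Y)={3,5,7} D(Z)={2,3,4,5,6,7} D(X)={5,6,7,8}: Y {3,5,7}->{3,5}; Z {2,3,4,5,6,7}->{2,3,4,5} => REVISION
Constraint 3 (Y < X) on D(Y)={3,5} D(X)={5,6,7,8}: no change => not a revision
Total revisions = 2

Answer: 2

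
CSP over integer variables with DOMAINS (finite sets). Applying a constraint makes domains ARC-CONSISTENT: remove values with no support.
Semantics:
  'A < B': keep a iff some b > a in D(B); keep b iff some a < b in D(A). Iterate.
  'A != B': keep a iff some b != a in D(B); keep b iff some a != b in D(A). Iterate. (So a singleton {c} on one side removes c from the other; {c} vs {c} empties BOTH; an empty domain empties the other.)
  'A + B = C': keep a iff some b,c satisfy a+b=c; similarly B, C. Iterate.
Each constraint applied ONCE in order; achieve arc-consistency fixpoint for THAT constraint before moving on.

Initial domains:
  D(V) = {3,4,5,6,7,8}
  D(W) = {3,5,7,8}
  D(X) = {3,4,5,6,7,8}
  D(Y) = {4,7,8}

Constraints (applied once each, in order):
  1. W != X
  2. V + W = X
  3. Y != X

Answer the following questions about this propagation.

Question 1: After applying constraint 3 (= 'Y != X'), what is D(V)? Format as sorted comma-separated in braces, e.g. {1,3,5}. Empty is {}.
Constraint 1 (W != X) on D(W)={3,5,7,8} D(X)={3,4,5,6,7,8}: no change
Constraint 2 (V + W = X) on D(V)={3,4,5,6,7,8} D(W)={3,5,7,8} D(X)={3,4,5,6,7,8}: V {3,4,5,6,7,8}->{3,4,5}; W {3,5,7,8}->{3,5}; X {3,4,5,6,7,8}->{6,7,8}
Constraint 3 (Y != X) on D(Y)={4,7,8} D(X)={6,7,8}: no change
So after constraint 3: D(V) = {3,4,5}

Answer: {3,4,5}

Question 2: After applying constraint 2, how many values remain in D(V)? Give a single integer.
Answer: 3

Derivation:
Constraint 1 (W != X) on D(W)={3,5,7,8} D(X)={3,4,5,6,7,8}: no change
Constraint 2 (V + W = X) on D(V)={3,4,5,6,7,8} D(W)={3,5,7,8} D(X)={3,4,5,6,7,8}: V {3,4,5,6,7,8}->{3,4,5}; W {3,5,7,8}->{3,5}; X {3,4,5,6,7,8}->{6,7,8}
So after constraint 2: D(V)={3,4,5}, size = 3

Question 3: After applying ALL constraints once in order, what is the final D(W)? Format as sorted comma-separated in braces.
Answer: {3,5}

Derivation:
Constraint 1 (W != X) on D(W)={3,5,7,8} D(X)={3,4,5,6,7,8}: no change
Constraint 2 (V + W = X) on D(V)={3,4,5,6,7,8} D(W)={3,5,7,8} D(X)={3,4,5,6,7,8}: V {3,4,5,6,7,8}->{3,4,5}; W {3,5,7,8}->{3,5}; X {3,4,5,6,7,8}->{6,7,8}
Constraint 3 (Y != X) on D(Y)={4,7,8} D(X)={6,7,8}: no change
So after all 3 constraints: D(W) = {3,5}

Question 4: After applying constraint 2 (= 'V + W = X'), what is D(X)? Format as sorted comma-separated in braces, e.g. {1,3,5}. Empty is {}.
Answer: {6,7,8}

Derivation:
Constraint 1 (W != X) on D(W)={3,5,7,8} D(X)={3,4,5,6,7,8}: no change
Constraint 2 (V + W = X) on D(V)={3,4,5,6,7,8} D(W)={3,5,7,8} D(X)={3,4,5,6,7,8}: V {3,4,5,6,7,8}->{3,4,5}; W {3,5,7,8}->{3,5}; X {3,4,5,6,7,8}->{6,7,8}
So after constraint 2: D(X) = {6,7,8}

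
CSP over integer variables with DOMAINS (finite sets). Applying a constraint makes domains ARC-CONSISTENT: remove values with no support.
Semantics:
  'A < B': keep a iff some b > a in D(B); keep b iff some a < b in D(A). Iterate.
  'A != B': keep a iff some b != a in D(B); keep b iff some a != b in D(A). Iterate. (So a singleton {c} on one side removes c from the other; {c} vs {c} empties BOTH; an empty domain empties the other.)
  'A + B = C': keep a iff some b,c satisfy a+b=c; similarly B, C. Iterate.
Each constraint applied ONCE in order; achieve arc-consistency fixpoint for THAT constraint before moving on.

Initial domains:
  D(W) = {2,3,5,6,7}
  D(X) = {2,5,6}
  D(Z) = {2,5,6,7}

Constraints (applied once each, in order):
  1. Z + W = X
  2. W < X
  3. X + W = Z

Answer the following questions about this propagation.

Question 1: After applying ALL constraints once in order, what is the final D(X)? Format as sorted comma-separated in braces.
Constraint 1 (Z + W = X) on D(Z)={2,5,6,7} D(W)={2,3,5,6,7} D(X)={2,5,6}: Z {2,5,6,7}->{2}; W {2,3,5,6,7}->{3}; X {2,5,6}->{5}
Constraint 2 (W < X) on D(W)={3} D(X)={5}: no change
Constraint 3 (X + W = Z) on D(X)={5} D(W)={3} D(Z)={2}: X {5}->{}; W {3}->{}; Z {2}->{}
So after all 3 constraints: D(X) = {}

Answer: {}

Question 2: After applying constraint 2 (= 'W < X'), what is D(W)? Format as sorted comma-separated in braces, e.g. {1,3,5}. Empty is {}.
Constraint 1 (Z + W = X) on D(Z)={2,5,6,7} D(W)={2,3,5,6,7} D(X)={2,5,6}: Z {2,5,6,7}->{2}; W {2,3,5,6,7}->{3}; X {2,5,6}->{5}
Constraint 2 (W < X) on D(W)={3} D(X)={5}: no change
So after constraint 2: D(W) = {3}

Answer: {3}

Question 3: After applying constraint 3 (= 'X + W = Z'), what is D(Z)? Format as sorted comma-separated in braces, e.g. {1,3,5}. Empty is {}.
Constraint 1 (Z + W = X) on D(Z)={2,5,6,7} D(W)={2,3,5,6,7} D(X)={2,5,6}: Z {2,5,6,7}->{2}; W {2,3,5,6,7}->{3}; X {2,5,6}->{5}
Constraint 2 (W < X) on D(W)={3} D(X)={5}: no change
Constraint 3 (X + W = Z) on D(X)={5} D(W)={3} D(Z)={2}: X {5}->{}; W {3}->{}; Z {2}->{}
So after constraint 3: D(Z) = {}

Answer: {}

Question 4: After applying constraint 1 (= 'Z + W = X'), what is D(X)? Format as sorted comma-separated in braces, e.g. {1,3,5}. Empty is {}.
Constraint 1 (Z + W = X) on D(Z)={2,5,6,7} D(W)={2,3,5,6,7} D(X)={2,5,6}: Z {2,5,6,7}->{2}; W {2,3,5,6,7}->{3}; X {2,5,6}->{5}
So after constraint 1: D(X) = {5}

Answer: {5}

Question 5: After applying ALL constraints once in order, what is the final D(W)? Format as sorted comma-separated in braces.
Answer: {}

Derivation:
Constraint 1 (Z + W = X) on D(Z)={2,5,6,7} D(W)={2,3,5,6,7} D(X)={2,5,6}: Z {2,5,6,7}->{2}; W {2,3,5,6,7}->{3}; X {2,5,6}->{5}
Constraint 2 (W < X) on D(W)={3} D(X)={5}: no change
Constraint 3 (X + W = Z) on D(X)={5} D(W)={3} D(Z)={2}: X {5}->{}; W {3}->{}; Z {2}->{}
So after all 3 constraints: D(W) = {}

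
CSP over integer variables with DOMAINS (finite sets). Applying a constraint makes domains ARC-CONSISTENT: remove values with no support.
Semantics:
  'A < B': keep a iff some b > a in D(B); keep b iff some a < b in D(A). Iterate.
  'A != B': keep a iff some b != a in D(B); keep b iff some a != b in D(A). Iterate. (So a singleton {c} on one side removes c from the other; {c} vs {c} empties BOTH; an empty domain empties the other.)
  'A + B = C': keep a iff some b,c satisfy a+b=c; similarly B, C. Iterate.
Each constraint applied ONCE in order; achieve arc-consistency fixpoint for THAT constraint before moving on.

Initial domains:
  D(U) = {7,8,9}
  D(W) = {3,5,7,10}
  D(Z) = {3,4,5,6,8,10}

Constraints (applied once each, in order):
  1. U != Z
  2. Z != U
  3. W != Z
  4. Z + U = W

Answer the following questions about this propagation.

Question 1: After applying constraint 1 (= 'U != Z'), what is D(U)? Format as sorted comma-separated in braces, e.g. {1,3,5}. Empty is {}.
Answer: {7,8,9}

Derivation:
Constraint 1 (U != Z) on D(U)={7,8,9} D(Z)={3,4,5,6,8,10}: no change
So after constraint 1: D(U) = {7,8,9}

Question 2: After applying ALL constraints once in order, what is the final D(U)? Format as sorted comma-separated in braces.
Constraint 1 (U != Z) on D(U)={7,8,9} D(Z)={3,4,5,6,8,10}: no change
Constraint 2 (Z != U) on D(Z)={3,4,5,6,8,10} D(U)={7,8,9}: no change
Constraint 3 (W != Z) on D(W)={3,5,7,10} D(Z)={3,4,5,6,8,10}: no change
Constraint 4 (Z + U = W) on D(Z)={3,4,5,6,8,10} D(U)={7,8,9} D(W)={3,5,7,10}: Z {3,4,5,6,8,10}->{3}; U {7,8,9}->{7}; W {3,5,7,10}->{10}
So after all 4 constraints: D(U) = {7}

Answer: {7}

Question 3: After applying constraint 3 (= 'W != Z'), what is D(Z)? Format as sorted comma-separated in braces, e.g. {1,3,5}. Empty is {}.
Answer: {3,4,5,6,8,10}

Derivation:
Constraint 1 (U != Z) on D(U)={7,8,9} D(Z)={3,4,5,6,8,10}: no change
Constraint 2 (Z != U) on D(Z)={3,4,5,6,8,10} D(U)={7,8,9}: no change
Constraint 3 (W != Z) on D(W)={3,5,7,10} D(Z)={3,4,5,6,8,10}: no change
So after constraint 3: D(Z) = {3,4,5,6,8,10}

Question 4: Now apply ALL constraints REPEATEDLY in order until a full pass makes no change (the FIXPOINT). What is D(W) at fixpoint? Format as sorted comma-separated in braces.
pass 0 (initial): D(W)={3,5,7,10}
pass 1: U {7,8,9}->{7}; W {3,5,7,10}->{10}; Z {3,4,5,6,8,10}->{3}
pass 2: no change
Fixpoint after 2 passes: D(W) = {10}

Answer: {10}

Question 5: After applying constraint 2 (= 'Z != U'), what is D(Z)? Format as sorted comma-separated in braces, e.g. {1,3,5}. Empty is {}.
Answer: {3,4,5,6,8,10}

Derivation:
Constraint 1 (U != Z) on D(U)={7,8,9} D(Z)={3,4,5,6,8,10}: no change
Constraint 2 (Z != U) on D(Z)={3,4,5,6,8,10} D(U)={7,8,9}: no change
So after constraint 2: D(Z) = {3,4,5,6,8,10}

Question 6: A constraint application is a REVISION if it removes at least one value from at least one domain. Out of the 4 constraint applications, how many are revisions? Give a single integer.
Answer: 1

Derivation:
Constraint 1 (U != Z) on D(U)={7,8,9} D(Z)={3,4,5,6,8,10}: no change => not a revision
Constraint 2 (Z != U) on D(Z)={3,4,5,6,8,10} D(U)={7,8,9}: no change => not a revision
Constraint 3 (W != Z) on D(W)={3,5,7,10} D(Z)={3,4,5,6,8,10}: no change => not a revision
Constraint 4 (Z + U = W) on D(Z)={3,4,5,6,8,10} D(U)={7,8,9} D(W)={3,5,7,10}: Z {3,4,5,6,8,10}->{3}; U {7,8,9}->{7}; W {3,5,7,10}->{10} => REVISION
Total revisions = 1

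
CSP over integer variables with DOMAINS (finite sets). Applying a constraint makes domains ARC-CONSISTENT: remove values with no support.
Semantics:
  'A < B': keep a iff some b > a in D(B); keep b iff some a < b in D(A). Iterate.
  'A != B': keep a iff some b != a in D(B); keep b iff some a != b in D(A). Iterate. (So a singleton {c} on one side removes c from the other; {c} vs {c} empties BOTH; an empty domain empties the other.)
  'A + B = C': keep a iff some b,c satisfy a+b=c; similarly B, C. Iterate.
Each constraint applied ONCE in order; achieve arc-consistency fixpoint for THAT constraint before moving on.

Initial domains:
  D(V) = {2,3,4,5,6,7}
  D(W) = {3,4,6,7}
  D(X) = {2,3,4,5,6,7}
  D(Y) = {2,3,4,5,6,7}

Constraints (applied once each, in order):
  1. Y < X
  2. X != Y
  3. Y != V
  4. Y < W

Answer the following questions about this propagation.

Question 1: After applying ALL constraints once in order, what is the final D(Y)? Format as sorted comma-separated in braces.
Constraint 1 (Y < X) on D(Y)={2,3,4,5,6,7} D(X)={2,3,4,5,6,7}: Y {2,3,4,5,6,7}->{2,3,4,5,6}; X {2,3,4,5,6,7}->{3,4,5,6,7}
Constraint 2 (X != Y) on D(X)={3,4,5,6,7} D(Y)={2,3,4,5,6}: no change
Constraint 3 (Y != V) on D(Y)={2,3,4,5,6} D(V)={2,3,4,5,6,7}: no change
Constraint 4 (Y < W) on D(Y)={2,3,4,5,6} D(W)={3,4,6,7}: no change
So after all 4 constraints: D(Y) = {2,3,4,5,6}

Answer: {2,3,4,5,6}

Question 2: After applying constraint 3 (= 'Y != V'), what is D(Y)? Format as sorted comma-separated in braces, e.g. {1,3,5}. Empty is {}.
Answer: {2,3,4,5,6}

Derivation:
Constraint 1 (Y < X) on D(Y)={2,3,4,5,6,7} D(X)={2,3,4,5,6,7}: Y {2,3,4,5,6,7}->{2,3,4,5,6}; X {2,3,4,5,6,7}->{3,4,5,6,7}
Constraint 2 (X != Y) on D(X)={3,4,5,6,7} D(Y)={2,3,4,5,6}: no change
Constraint 3 (Y != V) on D(Y)={2,3,4,5,6} D(V)={2,3,4,5,6,7}: no change
So after constraint 3: D(Y) = {2,3,4,5,6}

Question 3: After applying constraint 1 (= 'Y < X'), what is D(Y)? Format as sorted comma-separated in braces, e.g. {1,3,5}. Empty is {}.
Answer: {2,3,4,5,6}

Derivation:
Constraint 1 (Y < X) on D(Y)={2,3,4,5,6,7} D(X)={2,3,4,5,6,7}: Y {2,3,4,5,6,7}->{2,3,4,5,6}; X {2,3,4,5,6,7}->{3,4,5,6,7}
So after constraint 1: D(Y) = {2,3,4,5,6}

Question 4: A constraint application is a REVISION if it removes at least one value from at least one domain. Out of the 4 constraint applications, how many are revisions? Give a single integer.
Answer: 1

Derivation:
Constraint 1 (Y < X) on D(Y)={2,3,4,5,6,7} D(X)={2,3,4,5,6,7}: Y {2,3,4,5,6,7}->{2,3,4,5,6}; X {2,3,4,5,6,7}->{3,4,5,6,7} => REVISION
Constraint 2 (X != Y) on D(X)={3,4,5,6,7} D(Y)={2,3,4,5,6}: no change => not a revision
Constraint 3 (Y != V) on D(Y)={2,3,4,5,6} D(V)={2,3,4,5,6,7}: no change => not a revision
Constraint 4 (Y < W) on D(Y)={2,3,4,5,6} D(W)={3,4,6,7}: no change => not a revision
Total revisions = 1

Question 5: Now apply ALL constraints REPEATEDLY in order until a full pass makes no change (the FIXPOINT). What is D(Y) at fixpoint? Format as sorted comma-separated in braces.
Answer: {2,3,4,5,6}

Derivation:
pass 0 (initial): D(Y)={2,3,4,5,6,7}
pass 1: X {2,3,4,5,6,7}->{3,4,5,6,7}; Y {2,3,4,5,6,7}->{2,3,4,5,6}
pass 2: no change
Fixpoint after 2 passes: D(Y) = {2,3,4,5,6}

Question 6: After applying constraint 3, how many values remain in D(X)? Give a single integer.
Answer: 5

Derivation:
Constraint 1 (Y < X) on D(Y)={2,3,4,5,6,7} D(X)={2,3,4,5,6,7}: Y {2,3,4,5,6,7}->{2,3,4,5,6}; X {2,3,4,5,6,7}->{3,4,5,6,7}
Constraint 2 (X != Y) on D(X)={3,4,5,6,7} D(Y)={2,3,4,5,6}: no change
Constraint 3 (Y != V) on D(Y)={2,3,4,5,6} D(V)={2,3,4,5,6,7}: no change
So after constraint 3: D(X)={3,4,5,6,7}, size = 5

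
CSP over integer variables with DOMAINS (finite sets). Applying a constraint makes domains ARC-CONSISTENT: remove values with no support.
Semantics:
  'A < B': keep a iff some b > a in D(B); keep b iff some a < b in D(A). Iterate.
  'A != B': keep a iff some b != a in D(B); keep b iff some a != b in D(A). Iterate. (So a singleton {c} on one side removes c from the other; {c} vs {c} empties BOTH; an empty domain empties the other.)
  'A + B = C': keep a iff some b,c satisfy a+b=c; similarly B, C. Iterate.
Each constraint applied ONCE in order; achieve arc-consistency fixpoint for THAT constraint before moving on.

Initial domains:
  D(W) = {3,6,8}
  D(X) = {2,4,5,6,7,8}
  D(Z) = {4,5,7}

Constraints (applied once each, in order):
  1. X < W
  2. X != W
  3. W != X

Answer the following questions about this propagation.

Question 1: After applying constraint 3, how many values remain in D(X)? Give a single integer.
Answer: 5

Derivation:
Constraint 1 (X < W) on D(X)={2,4,5,6,7,8} D(W)={3,6,8}: X {2,4,5,6,7,8}->{2,4,5,6,7}
Constraint 2 (X != W) on D(X)={2,4,5,6,7} D(W)={3,6,8}: no change
Constraint 3 (W != X) on D(W)={3,6,8} D(X)={2,4,5,6,7}: no change
So after constraint 3: D(X)={2,4,5,6,7}, size = 5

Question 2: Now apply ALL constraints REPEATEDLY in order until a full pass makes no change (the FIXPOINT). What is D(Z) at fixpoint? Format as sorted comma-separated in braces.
Answer: {4,5,7}

Derivation:
pass 0 (initial): D(Z)={4,5,7}
pass 1: X {2,4,5,6,7,8}->{2,4,5,6,7}
pass 2: no change
Fixpoint after 2 passes: D(Z) = {4,5,7}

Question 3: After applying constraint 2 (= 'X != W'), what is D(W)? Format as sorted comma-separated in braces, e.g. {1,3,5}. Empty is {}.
Answer: {3,6,8}

Derivation:
Constraint 1 (X < W) on D(X)={2,4,5,6,7,8} D(W)={3,6,8}: X {2,4,5,6,7,8}->{2,4,5,6,7}
Constraint 2 (X != W) on D(X)={2,4,5,6,7} D(W)={3,6,8}: no change
So after constraint 2: D(W) = {3,6,8}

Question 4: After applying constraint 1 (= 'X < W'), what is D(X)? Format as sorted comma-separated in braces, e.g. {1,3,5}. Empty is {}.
Constraint 1 (X < W) on D(X)={2,4,5,6,7,8} D(W)={3,6,8}: X {2,4,5,6,7,8}->{2,4,5,6,7}
So after constraint 1: D(X) = {2,4,5,6,7}

Answer: {2,4,5,6,7}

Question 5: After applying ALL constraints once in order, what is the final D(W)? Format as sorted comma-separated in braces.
Answer: {3,6,8}

Derivation:
Constraint 1 (X < W) on D(X)={2,4,5,6,7,8} D(W)={3,6,8}: X {2,4,5,6,7,8}->{2,4,5,6,7}
Constraint 2 (X != W) on D(X)={2,4,5,6,7} D(W)={3,6,8}: no change
Constraint 3 (W != X) on D(W)={3,6,8} D(X)={2,4,5,6,7}: no change
So after all 3 constraints: D(W) = {3,6,8}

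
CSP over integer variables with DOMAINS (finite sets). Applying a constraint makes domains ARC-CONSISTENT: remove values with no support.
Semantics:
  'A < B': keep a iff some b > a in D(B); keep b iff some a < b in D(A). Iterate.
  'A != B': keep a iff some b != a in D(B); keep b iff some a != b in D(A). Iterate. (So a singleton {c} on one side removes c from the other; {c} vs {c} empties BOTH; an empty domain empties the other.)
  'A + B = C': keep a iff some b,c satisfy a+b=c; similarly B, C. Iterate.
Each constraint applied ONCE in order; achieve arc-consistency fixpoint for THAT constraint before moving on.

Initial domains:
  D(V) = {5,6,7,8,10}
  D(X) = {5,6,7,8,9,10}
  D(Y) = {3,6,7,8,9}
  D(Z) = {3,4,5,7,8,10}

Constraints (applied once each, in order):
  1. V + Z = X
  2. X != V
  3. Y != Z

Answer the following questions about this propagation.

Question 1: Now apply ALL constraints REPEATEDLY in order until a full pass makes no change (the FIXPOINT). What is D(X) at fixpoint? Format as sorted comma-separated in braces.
Answer: {8,9,10}

Derivation:
pass 0 (initial): D(X)={5,6,7,8,9,10}
pass 1: V {5,6,7,8,10}->{5,6,7}; X {5,6,7,8,9,10}->{8,9,10}; Z {3,4,5,7,8,10}->{3,4,5}
pass 2: no change
Fixpoint after 2 passes: D(X) = {8,9,10}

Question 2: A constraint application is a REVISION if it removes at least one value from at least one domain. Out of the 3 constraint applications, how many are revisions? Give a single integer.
Answer: 1

Derivation:
Constraint 1 (V + Z = X) on D(V)={5,6,7,8,10} D(Z)={3,4,5,7,8,10} D(X)={5,6,7,8,9,10}: V {5,6,7,8,10}->{5,6,7}; Z {3,4,5,7,8,10}->{3,4,5}; X {5,6,7,8,9,10}->{8,9,10} => REVISION
Constraint 2 (X != V) on D(X)={8,9,10} D(V)={5,6,7}: no change => not a revision
Constraint 3 (Y != Z) on D(Y)={3,6,7,8,9} D(Z)={3,4,5}: no change => not a revision
Total revisions = 1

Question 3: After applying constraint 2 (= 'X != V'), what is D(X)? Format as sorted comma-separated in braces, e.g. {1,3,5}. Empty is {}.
Answer: {8,9,10}

Derivation:
Constraint 1 (V + Z = X) on D(V)={5,6,7,8,10} D(Z)={3,4,5,7,8,10} D(X)={5,6,7,8,9,10}: V {5,6,7,8,10}->{5,6,7}; Z {3,4,5,7,8,10}->{3,4,5}; X {5,6,7,8,9,10}->{8,9,10}
Constraint 2 (X != V) on D(X)={8,9,10} D(V)={5,6,7}: no change
So after constraint 2: D(X) = {8,9,10}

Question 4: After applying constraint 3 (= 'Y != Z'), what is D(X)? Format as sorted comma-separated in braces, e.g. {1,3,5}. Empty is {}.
Constraint 1 (V + Z = X) on D(V)={5,6,7,8,10} D(Z)={3,4,5,7,8,10} D(X)={5,6,7,8,9,10}: V {5,6,7,8,10}->{5,6,7}; Z {3,4,5,7,8,10}->{3,4,5}; X {5,6,7,8,9,10}->{8,9,10}
Constraint 2 (X != V) on D(X)={8,9,10} D(V)={5,6,7}: no change
Constraint 3 (Y != Z) on D(Y)={3,6,7,8,9} D(Z)={3,4,5}: no change
So after constraint 3: D(X) = {8,9,10}

Answer: {8,9,10}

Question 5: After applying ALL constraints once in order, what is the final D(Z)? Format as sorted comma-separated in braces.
Answer: {3,4,5}

Derivation:
Constraint 1 (V + Z = X) on D(V)={5,6,7,8,10} D(Z)={3,4,5,7,8,10} D(X)={5,6,7,8,9,10}: V {5,6,7,8,10}->{5,6,7}; Z {3,4,5,7,8,10}->{3,4,5}; X {5,6,7,8,9,10}->{8,9,10}
Constraint 2 (X != V) on D(X)={8,9,10} D(V)={5,6,7}: no change
Constraint 3 (Y != Z) on D(Y)={3,6,7,8,9} D(Z)={3,4,5}: no change
So after all 3 constraints: D(Z) = {3,4,5}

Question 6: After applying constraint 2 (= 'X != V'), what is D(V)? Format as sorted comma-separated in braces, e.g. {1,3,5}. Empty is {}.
Constraint 1 (V + Z = X) on D(V)={5,6,7,8,10} D(Z)={3,4,5,7,8,10} D(X)={5,6,7,8,9,10}: V {5,6,7,8,10}->{5,6,7}; Z {3,4,5,7,8,10}->{3,4,5}; X {5,6,7,8,9,10}->{8,9,10}
Constraint 2 (X != V) on D(X)={8,9,10} D(V)={5,6,7}: no change
So after constraint 2: D(V) = {5,6,7}

Answer: {5,6,7}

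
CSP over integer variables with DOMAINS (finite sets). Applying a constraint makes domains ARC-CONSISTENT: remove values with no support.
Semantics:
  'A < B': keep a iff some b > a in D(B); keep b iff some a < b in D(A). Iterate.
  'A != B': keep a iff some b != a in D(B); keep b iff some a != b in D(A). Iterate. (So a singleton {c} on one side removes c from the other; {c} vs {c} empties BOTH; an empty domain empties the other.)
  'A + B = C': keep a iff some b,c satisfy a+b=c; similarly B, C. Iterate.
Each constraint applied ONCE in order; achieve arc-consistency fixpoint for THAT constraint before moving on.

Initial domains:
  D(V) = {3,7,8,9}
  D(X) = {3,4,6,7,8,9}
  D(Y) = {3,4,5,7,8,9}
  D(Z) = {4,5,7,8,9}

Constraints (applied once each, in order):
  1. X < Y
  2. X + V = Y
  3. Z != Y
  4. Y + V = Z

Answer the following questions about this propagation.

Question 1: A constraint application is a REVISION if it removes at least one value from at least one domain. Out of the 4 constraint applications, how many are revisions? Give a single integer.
Constraint 1 (X < Y) on D(X)={3,4,6,7,8,9} D(Y)={3,4,5,7,8,9}: X {3,4,6,7,8,9}->{3,4,6,7,8}; Y {3,4,5,7,8,9}->{4,5,7,8,9} => REVISION
Constraint 2 (X + V = Y) on D(X)={3,4,6,7,8} D(V)={3,7,8,9} D(Y)={4,5,7,8,9}: X {3,4,6,7,8}->{4,6}; V {3,7,8,9}->{3}; Y {4,5,7,8,9}->{7,9} => REVISION
Constraint 3 (Z != Y) on D(Z)={4,5,7,8,9} D(Y)={7,9}: no change => not a revision
Constraint 4 (Y + V = Z) on D(Y)={7,9} D(V)={3} D(Z)={4,5,7,8,9}: Y {7,9}->{}; V {3}->{}; Z {4,5,7,8,9}->{} => REVISION
Total revisions = 3

Answer: 3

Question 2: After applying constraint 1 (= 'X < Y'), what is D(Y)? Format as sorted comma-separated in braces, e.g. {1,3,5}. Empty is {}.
Constraint 1 (X < Y) on D(X)={3,4,6,7,8,9} D(Y)={3,4,5,7,8,9}: X {3,4,6,7,8,9}->{3,4,6,7,8}; Y {3,4,5,7,8,9}->{4,5,7,8,9}
So after constraint 1: D(Y) = {4,5,7,8,9}

Answer: {4,5,7,8,9}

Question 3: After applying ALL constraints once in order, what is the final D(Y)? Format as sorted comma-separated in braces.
Answer: {}

Derivation:
Constraint 1 (X < Y) on D(X)={3,4,6,7,8,9} D(Y)={3,4,5,7,8,9}: X {3,4,6,7,8,9}->{3,4,6,7,8}; Y {3,4,5,7,8,9}->{4,5,7,8,9}
Constraint 2 (X + V = Y) on D(X)={3,4,6,7,8} D(V)={3,7,8,9} D(Y)={4,5,7,8,9}: X {3,4,6,7,8}->{4,6}; V {3,7,8,9}->{3}; Y {4,5,7,8,9}->{7,9}
Constraint 3 (Z != Y) on D(Z)={4,5,7,8,9} D(Y)={7,9}: no change
Constraint 4 (Y + V = Z) on D(Y)={7,9} D(V)={3} D(Z)={4,5,7,8,9}: Y {7,9}->{}; V {3}->{}; Z {4,5,7,8,9}->{}
So after all 4 constraints: D(Y) = {}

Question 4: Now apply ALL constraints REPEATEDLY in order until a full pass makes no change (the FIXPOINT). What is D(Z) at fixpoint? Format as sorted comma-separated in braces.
pass 0 (initial): D(Z)={4,5,7,8,9}
pass 1: V {3,7,8,9}->{}; X {3,4,6,7,8,9}->{4,6}; Y {3,4,5,7,8,9}->{}; Z {4,5,7,8,9}->{}
pass 2: X {4,6}->{}
pass 3: no change
Fixpoint after 3 passes: D(Z) = {}

Answer: {}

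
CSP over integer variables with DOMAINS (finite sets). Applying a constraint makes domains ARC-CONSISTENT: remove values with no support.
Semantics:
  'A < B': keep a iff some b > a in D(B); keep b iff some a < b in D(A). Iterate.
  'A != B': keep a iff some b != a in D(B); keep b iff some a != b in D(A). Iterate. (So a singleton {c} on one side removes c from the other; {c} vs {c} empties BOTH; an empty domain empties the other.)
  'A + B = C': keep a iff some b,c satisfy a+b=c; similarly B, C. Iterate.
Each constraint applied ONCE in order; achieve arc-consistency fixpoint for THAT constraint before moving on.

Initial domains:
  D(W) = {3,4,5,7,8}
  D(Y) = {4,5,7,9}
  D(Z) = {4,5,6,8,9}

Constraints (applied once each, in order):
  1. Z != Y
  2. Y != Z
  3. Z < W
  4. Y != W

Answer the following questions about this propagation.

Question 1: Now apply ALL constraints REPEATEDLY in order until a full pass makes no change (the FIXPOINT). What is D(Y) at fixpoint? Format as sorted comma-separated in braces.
Answer: {4,5,7,9}

Derivation:
pass 0 (initial): D(Y)={4,5,7,9}
pass 1: W {3,4,5,7,8}->{5,7,8}; Z {4,5,6,8,9}->{4,5,6}
pass 2: no change
Fixpoint after 2 passes: D(Y) = {4,5,7,9}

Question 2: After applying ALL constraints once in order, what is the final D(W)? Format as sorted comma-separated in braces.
Answer: {5,7,8}

Derivation:
Constraint 1 (Z != Y) on D(Z)={4,5,6,8,9} D(Y)={4,5,7,9}: no change
Constraint 2 (Y != Z) on D(Y)={4,5,7,9} D(Z)={4,5,6,8,9}: no change
Constraint 3 (Z < W) on D(Z)={4,5,6,8,9} D(W)={3,4,5,7,8}: Z {4,5,6,8,9}->{4,5,6}; W {3,4,5,7,8}->{5,7,8}
Constraint 4 (Y != W) on D(Y)={4,5,7,9} D(W)={5,7,8}: no change
So after all 4 constraints: D(W) = {5,7,8}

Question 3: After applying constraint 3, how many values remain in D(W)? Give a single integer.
Constraint 1 (Z != Y) on D(Z)={4,5,6,8,9} D(Y)={4,5,7,9}: no change
Constraint 2 (Y != Z) on D(Y)={4,5,7,9} D(Z)={4,5,6,8,9}: no change
Constraint 3 (Z < W) on D(Z)={4,5,6,8,9} D(W)={3,4,5,7,8}: Z {4,5,6,8,9}->{4,5,6}; W {3,4,5,7,8}->{5,7,8}
So after constraint 3: D(W)={5,7,8}, size = 3

Answer: 3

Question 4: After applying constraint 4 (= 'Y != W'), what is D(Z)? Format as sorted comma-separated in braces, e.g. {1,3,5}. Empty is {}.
Answer: {4,5,6}

Derivation:
Constraint 1 (Z != Y) on D(Z)={4,5,6,8,9} D(Y)={4,5,7,9}: no change
Constraint 2 (Y != Z) on D(Y)={4,5,7,9} D(Z)={4,5,6,8,9}: no change
Constraint 3 (Z < W) on D(Z)={4,5,6,8,9} D(W)={3,4,5,7,8}: Z {4,5,6,8,9}->{4,5,6}; W {3,4,5,7,8}->{5,7,8}
Constraint 4 (Y != W) on D(Y)={4,5,7,9} D(W)={5,7,8}: no change
So after constraint 4: D(Z) = {4,5,6}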